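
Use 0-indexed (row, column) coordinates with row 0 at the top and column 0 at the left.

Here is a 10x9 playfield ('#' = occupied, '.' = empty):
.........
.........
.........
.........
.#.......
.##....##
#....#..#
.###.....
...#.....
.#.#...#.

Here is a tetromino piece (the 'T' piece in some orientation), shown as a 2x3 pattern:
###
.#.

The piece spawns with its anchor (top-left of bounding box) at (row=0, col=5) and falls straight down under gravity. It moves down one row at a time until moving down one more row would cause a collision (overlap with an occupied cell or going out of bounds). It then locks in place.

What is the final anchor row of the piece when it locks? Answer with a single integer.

Answer: 4

Derivation:
Spawn at (row=0, col=5). Try each row:
  row 0: fits
  row 1: fits
  row 2: fits
  row 3: fits
  row 4: fits
  row 5: blocked -> lock at row 4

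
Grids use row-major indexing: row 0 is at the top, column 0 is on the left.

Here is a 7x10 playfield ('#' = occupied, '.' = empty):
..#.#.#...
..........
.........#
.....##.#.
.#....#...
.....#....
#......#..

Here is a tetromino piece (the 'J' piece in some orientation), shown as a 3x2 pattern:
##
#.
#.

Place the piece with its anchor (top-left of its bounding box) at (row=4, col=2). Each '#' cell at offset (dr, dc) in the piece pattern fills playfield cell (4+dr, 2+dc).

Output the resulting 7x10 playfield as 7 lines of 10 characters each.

Fill (4+0,2+0) = (4,2)
Fill (4+0,2+1) = (4,3)
Fill (4+1,2+0) = (5,2)
Fill (4+2,2+0) = (6,2)

Answer: ..#.#.#...
..........
.........#
.....##.#.
.###..#...
..#..#....
#.#....#..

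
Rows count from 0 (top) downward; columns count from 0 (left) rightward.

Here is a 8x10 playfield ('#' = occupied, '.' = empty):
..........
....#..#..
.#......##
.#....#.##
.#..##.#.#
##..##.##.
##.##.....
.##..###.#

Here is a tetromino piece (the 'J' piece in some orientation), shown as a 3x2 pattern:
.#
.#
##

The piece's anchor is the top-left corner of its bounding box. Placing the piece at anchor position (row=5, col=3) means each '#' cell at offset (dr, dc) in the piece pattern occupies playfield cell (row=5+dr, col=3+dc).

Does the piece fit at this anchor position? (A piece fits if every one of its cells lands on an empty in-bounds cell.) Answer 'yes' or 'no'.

Answer: no

Derivation:
Check each piece cell at anchor (5, 3):
  offset (0,1) -> (5,4): occupied ('#') -> FAIL
  offset (1,1) -> (6,4): occupied ('#') -> FAIL
  offset (2,0) -> (7,3): empty -> OK
  offset (2,1) -> (7,4): empty -> OK
All cells valid: no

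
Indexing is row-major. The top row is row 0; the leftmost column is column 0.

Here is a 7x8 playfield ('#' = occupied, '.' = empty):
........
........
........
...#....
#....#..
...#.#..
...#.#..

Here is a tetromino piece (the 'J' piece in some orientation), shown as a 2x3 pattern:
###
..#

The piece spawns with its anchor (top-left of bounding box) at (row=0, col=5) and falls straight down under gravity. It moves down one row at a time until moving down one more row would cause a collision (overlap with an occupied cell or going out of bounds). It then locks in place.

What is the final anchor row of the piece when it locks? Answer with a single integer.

Spawn at (row=0, col=5). Try each row:
  row 0: fits
  row 1: fits
  row 2: fits
  row 3: fits
  row 4: blocked -> lock at row 3

Answer: 3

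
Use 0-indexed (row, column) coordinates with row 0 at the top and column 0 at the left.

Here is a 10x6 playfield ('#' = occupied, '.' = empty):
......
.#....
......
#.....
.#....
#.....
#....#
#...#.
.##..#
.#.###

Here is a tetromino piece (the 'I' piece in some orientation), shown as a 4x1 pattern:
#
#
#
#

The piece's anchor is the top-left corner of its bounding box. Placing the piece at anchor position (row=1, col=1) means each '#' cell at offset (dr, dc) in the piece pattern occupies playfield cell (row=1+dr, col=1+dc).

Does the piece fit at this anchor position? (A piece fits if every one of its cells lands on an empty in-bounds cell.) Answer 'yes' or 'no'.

Check each piece cell at anchor (1, 1):
  offset (0,0) -> (1,1): occupied ('#') -> FAIL
  offset (1,0) -> (2,1): empty -> OK
  offset (2,0) -> (3,1): empty -> OK
  offset (3,0) -> (4,1): occupied ('#') -> FAIL
All cells valid: no

Answer: no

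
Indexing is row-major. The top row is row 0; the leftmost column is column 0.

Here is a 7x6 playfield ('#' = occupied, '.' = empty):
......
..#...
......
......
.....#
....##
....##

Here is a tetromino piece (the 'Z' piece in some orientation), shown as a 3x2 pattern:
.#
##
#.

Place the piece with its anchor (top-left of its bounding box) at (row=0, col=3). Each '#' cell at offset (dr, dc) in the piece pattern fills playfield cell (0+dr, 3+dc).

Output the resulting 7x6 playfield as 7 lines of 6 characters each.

Fill (0+0,3+1) = (0,4)
Fill (0+1,3+0) = (1,3)
Fill (0+1,3+1) = (1,4)
Fill (0+2,3+0) = (2,3)

Answer: ....#.
..###.
...#..
......
.....#
....##
....##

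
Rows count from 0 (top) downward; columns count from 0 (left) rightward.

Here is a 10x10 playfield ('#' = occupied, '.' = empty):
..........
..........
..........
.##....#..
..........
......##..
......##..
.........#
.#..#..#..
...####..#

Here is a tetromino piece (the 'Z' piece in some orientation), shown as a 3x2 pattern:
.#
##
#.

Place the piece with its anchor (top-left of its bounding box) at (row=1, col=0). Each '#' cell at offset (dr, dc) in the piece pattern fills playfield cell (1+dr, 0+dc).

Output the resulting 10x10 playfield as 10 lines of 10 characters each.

Answer: ..........
.#........
##........
###....#..
..........
......##..
......##..
.........#
.#..#..#..
...####..#

Derivation:
Fill (1+0,0+1) = (1,1)
Fill (1+1,0+0) = (2,0)
Fill (1+1,0+1) = (2,1)
Fill (1+2,0+0) = (3,0)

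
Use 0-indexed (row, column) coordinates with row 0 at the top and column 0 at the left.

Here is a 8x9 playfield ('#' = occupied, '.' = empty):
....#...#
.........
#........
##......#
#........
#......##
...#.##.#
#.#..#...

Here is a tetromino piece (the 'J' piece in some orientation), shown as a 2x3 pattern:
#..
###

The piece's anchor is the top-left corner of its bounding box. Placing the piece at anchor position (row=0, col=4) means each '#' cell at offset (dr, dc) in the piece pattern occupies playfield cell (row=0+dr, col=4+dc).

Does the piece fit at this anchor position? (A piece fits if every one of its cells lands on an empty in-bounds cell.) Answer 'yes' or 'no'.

Check each piece cell at anchor (0, 4):
  offset (0,0) -> (0,4): occupied ('#') -> FAIL
  offset (1,0) -> (1,4): empty -> OK
  offset (1,1) -> (1,5): empty -> OK
  offset (1,2) -> (1,6): empty -> OK
All cells valid: no

Answer: no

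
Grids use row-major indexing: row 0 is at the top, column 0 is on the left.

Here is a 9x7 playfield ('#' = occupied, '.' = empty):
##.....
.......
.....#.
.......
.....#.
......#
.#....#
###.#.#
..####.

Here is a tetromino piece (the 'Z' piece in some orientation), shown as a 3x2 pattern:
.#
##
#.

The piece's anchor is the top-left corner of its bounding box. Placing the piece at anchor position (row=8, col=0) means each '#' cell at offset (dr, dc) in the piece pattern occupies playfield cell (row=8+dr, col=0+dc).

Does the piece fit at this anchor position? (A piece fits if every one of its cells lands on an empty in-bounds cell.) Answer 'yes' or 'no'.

Answer: no

Derivation:
Check each piece cell at anchor (8, 0):
  offset (0,1) -> (8,1): empty -> OK
  offset (1,0) -> (9,0): out of bounds -> FAIL
  offset (1,1) -> (9,1): out of bounds -> FAIL
  offset (2,0) -> (10,0): out of bounds -> FAIL
All cells valid: no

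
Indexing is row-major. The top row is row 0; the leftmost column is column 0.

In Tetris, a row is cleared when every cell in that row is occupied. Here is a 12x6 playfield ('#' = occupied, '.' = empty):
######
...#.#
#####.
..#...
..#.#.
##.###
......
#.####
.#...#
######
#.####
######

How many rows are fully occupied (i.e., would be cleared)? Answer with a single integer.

Answer: 3

Derivation:
Check each row:
  row 0: 0 empty cells -> FULL (clear)
  row 1: 4 empty cells -> not full
  row 2: 1 empty cell -> not full
  row 3: 5 empty cells -> not full
  row 4: 4 empty cells -> not full
  row 5: 1 empty cell -> not full
  row 6: 6 empty cells -> not full
  row 7: 1 empty cell -> not full
  row 8: 4 empty cells -> not full
  row 9: 0 empty cells -> FULL (clear)
  row 10: 1 empty cell -> not full
  row 11: 0 empty cells -> FULL (clear)
Total rows cleared: 3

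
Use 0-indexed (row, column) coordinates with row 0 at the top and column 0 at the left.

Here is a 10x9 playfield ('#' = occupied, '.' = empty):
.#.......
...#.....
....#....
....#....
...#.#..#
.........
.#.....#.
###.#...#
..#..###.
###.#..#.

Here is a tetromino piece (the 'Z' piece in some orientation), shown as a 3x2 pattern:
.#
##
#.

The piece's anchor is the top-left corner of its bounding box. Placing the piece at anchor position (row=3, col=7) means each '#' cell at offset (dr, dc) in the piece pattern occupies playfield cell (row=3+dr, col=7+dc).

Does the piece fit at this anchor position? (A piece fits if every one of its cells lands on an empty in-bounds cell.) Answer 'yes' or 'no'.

Answer: no

Derivation:
Check each piece cell at anchor (3, 7):
  offset (0,1) -> (3,8): empty -> OK
  offset (1,0) -> (4,7): empty -> OK
  offset (1,1) -> (4,8): occupied ('#') -> FAIL
  offset (2,0) -> (5,7): empty -> OK
All cells valid: no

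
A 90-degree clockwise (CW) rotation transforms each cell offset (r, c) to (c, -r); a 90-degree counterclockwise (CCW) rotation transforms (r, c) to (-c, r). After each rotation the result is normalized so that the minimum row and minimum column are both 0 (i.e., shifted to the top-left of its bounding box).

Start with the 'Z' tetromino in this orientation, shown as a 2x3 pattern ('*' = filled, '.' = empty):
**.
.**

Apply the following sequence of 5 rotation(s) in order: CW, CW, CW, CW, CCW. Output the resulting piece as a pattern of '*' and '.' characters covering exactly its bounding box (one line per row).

Answer: .*
**
*.

Derivation:
Start:
**.
.**
After rotation 1 (CW):
.*
**
*.
After rotation 2 (CW):
**.
.**
After rotation 3 (CW):
.*
**
*.
After rotation 4 (CW):
**.
.**
After rotation 5 (CCW):
.*
**
*.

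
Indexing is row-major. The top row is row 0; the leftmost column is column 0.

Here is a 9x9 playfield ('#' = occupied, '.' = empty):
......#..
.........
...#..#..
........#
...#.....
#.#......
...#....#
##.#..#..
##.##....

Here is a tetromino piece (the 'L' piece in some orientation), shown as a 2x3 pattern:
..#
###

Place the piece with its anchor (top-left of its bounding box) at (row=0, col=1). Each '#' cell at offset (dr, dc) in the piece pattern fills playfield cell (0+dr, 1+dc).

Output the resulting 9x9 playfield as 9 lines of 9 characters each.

Answer: ...#..#..
.###.....
...#..#..
........#
...#.....
#.#......
...#....#
##.#..#..
##.##....

Derivation:
Fill (0+0,1+2) = (0,3)
Fill (0+1,1+0) = (1,1)
Fill (0+1,1+1) = (1,2)
Fill (0+1,1+2) = (1,3)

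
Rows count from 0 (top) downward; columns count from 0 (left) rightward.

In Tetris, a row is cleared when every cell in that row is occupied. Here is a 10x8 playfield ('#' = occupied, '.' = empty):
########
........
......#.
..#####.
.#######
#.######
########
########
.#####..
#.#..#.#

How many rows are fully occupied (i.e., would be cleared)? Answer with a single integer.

Answer: 3

Derivation:
Check each row:
  row 0: 0 empty cells -> FULL (clear)
  row 1: 8 empty cells -> not full
  row 2: 7 empty cells -> not full
  row 3: 3 empty cells -> not full
  row 4: 1 empty cell -> not full
  row 5: 1 empty cell -> not full
  row 6: 0 empty cells -> FULL (clear)
  row 7: 0 empty cells -> FULL (clear)
  row 8: 3 empty cells -> not full
  row 9: 4 empty cells -> not full
Total rows cleared: 3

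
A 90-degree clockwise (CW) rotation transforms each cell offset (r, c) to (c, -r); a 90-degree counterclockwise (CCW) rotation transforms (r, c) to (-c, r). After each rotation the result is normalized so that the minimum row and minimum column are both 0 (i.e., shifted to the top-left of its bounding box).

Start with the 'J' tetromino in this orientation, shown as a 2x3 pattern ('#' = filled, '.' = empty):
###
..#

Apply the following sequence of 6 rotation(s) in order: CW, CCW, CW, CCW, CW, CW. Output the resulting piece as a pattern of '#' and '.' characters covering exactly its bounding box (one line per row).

Answer: #..
###

Derivation:
Start:
###
..#
After rotation 1 (CW):
.#
.#
##
After rotation 2 (CCW):
###
..#
After rotation 3 (CW):
.#
.#
##
After rotation 4 (CCW):
###
..#
After rotation 5 (CW):
.#
.#
##
After rotation 6 (CW):
#..
###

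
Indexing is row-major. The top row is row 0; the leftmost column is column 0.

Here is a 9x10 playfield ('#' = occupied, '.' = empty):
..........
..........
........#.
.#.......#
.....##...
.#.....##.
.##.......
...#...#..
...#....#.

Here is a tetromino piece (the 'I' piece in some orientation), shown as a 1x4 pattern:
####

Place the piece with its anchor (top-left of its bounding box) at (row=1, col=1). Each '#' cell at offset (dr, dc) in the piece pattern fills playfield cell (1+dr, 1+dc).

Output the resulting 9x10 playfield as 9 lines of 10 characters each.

Fill (1+0,1+0) = (1,1)
Fill (1+0,1+1) = (1,2)
Fill (1+0,1+2) = (1,3)
Fill (1+0,1+3) = (1,4)

Answer: ..........
.####.....
........#.
.#.......#
.....##...
.#.....##.
.##.......
...#...#..
...#....#.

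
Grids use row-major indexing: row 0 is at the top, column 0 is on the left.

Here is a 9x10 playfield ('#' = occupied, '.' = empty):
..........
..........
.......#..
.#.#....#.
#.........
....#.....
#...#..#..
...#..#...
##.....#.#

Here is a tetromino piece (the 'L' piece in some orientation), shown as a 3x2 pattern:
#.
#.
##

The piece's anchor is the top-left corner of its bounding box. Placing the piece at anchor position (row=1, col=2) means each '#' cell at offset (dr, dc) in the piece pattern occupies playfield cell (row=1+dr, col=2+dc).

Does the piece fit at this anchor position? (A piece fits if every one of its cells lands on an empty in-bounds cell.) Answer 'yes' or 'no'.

Check each piece cell at anchor (1, 2):
  offset (0,0) -> (1,2): empty -> OK
  offset (1,0) -> (2,2): empty -> OK
  offset (2,0) -> (3,2): empty -> OK
  offset (2,1) -> (3,3): occupied ('#') -> FAIL
All cells valid: no

Answer: no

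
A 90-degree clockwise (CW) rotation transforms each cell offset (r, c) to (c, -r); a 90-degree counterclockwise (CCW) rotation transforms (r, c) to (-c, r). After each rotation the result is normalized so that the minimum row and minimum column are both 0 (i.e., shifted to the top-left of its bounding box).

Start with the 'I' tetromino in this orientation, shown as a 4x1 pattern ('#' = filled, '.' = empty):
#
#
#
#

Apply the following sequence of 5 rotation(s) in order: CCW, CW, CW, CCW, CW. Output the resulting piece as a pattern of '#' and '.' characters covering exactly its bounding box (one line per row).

Start:
#
#
#
#
After rotation 1 (CCW):
####
After rotation 2 (CW):
#
#
#
#
After rotation 3 (CW):
####
After rotation 4 (CCW):
#
#
#
#
After rotation 5 (CW):
####

Answer: ####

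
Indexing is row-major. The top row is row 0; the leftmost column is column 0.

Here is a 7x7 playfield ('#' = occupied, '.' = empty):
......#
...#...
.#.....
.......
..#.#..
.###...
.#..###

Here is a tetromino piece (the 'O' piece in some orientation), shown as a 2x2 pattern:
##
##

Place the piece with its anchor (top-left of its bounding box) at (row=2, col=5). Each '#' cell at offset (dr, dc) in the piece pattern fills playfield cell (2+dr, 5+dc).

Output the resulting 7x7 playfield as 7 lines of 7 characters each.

Fill (2+0,5+0) = (2,5)
Fill (2+0,5+1) = (2,6)
Fill (2+1,5+0) = (3,5)
Fill (2+1,5+1) = (3,6)

Answer: ......#
...#...
.#...##
.....##
..#.#..
.###...
.#..###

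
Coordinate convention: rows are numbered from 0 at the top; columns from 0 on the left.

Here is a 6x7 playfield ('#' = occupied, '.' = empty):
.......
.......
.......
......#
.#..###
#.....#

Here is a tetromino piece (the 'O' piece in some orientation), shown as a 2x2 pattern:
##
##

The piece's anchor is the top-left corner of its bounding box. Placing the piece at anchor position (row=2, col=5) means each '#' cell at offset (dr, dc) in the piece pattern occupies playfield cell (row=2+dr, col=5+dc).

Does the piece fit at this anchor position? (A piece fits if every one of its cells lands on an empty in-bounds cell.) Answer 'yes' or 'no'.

Check each piece cell at anchor (2, 5):
  offset (0,0) -> (2,5): empty -> OK
  offset (0,1) -> (2,6): empty -> OK
  offset (1,0) -> (3,5): empty -> OK
  offset (1,1) -> (3,6): occupied ('#') -> FAIL
All cells valid: no

Answer: no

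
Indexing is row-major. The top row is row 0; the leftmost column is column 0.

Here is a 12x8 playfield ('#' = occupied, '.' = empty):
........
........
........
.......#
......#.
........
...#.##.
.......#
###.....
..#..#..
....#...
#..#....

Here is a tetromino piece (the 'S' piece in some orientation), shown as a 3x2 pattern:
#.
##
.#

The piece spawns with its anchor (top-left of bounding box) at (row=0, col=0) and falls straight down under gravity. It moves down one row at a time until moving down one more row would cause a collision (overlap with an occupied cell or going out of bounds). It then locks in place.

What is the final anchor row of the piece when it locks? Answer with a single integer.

Spawn at (row=0, col=0). Try each row:
  row 0: fits
  row 1: fits
  row 2: fits
  row 3: fits
  row 4: fits
  row 5: fits
  row 6: blocked -> lock at row 5

Answer: 5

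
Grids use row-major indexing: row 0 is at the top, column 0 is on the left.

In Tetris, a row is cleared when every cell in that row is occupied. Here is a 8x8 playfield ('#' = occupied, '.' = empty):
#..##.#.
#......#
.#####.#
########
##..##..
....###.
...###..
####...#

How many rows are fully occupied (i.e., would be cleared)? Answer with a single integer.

Answer: 1

Derivation:
Check each row:
  row 0: 4 empty cells -> not full
  row 1: 6 empty cells -> not full
  row 2: 2 empty cells -> not full
  row 3: 0 empty cells -> FULL (clear)
  row 4: 4 empty cells -> not full
  row 5: 5 empty cells -> not full
  row 6: 5 empty cells -> not full
  row 7: 3 empty cells -> not full
Total rows cleared: 1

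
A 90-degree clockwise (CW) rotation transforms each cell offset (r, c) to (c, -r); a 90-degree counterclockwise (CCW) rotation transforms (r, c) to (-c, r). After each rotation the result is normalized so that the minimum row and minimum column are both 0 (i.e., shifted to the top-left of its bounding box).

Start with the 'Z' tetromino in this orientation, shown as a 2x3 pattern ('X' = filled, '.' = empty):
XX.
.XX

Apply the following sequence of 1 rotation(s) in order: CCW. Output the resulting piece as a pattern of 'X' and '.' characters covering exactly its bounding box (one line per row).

Answer: .X
XX
X.

Derivation:
Start:
XX.
.XX
After rotation 1 (CCW):
.X
XX
X.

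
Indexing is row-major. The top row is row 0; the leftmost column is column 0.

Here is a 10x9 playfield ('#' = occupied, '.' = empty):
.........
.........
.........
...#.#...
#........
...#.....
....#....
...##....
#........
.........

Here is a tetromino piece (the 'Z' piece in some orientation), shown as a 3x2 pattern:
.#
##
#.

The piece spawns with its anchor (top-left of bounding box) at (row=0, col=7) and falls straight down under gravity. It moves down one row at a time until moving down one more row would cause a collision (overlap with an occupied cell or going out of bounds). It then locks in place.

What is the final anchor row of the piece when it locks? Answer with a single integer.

Answer: 7

Derivation:
Spawn at (row=0, col=7). Try each row:
  row 0: fits
  row 1: fits
  row 2: fits
  row 3: fits
  row 4: fits
  row 5: fits
  row 6: fits
  row 7: fits
  row 8: blocked -> lock at row 7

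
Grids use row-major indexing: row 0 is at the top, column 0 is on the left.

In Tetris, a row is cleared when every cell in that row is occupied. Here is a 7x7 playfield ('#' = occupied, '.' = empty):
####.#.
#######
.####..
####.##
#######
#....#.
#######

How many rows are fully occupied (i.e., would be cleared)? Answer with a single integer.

Answer: 3

Derivation:
Check each row:
  row 0: 2 empty cells -> not full
  row 1: 0 empty cells -> FULL (clear)
  row 2: 3 empty cells -> not full
  row 3: 1 empty cell -> not full
  row 4: 0 empty cells -> FULL (clear)
  row 5: 5 empty cells -> not full
  row 6: 0 empty cells -> FULL (clear)
Total rows cleared: 3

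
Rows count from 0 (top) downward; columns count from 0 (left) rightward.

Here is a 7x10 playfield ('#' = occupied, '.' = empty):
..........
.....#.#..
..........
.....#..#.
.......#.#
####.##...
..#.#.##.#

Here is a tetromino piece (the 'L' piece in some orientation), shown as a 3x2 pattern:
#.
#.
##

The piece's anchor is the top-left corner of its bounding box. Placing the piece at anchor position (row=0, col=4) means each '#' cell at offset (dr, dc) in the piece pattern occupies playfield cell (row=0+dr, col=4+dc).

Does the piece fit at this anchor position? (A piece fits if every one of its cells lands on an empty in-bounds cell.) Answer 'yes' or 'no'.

Answer: yes

Derivation:
Check each piece cell at anchor (0, 4):
  offset (0,0) -> (0,4): empty -> OK
  offset (1,0) -> (1,4): empty -> OK
  offset (2,0) -> (2,4): empty -> OK
  offset (2,1) -> (2,5): empty -> OK
All cells valid: yes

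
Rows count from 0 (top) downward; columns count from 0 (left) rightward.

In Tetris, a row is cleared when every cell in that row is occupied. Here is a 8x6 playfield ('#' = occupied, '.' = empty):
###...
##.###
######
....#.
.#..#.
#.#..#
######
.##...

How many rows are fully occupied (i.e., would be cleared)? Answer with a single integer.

Answer: 2

Derivation:
Check each row:
  row 0: 3 empty cells -> not full
  row 1: 1 empty cell -> not full
  row 2: 0 empty cells -> FULL (clear)
  row 3: 5 empty cells -> not full
  row 4: 4 empty cells -> not full
  row 5: 3 empty cells -> not full
  row 6: 0 empty cells -> FULL (clear)
  row 7: 4 empty cells -> not full
Total rows cleared: 2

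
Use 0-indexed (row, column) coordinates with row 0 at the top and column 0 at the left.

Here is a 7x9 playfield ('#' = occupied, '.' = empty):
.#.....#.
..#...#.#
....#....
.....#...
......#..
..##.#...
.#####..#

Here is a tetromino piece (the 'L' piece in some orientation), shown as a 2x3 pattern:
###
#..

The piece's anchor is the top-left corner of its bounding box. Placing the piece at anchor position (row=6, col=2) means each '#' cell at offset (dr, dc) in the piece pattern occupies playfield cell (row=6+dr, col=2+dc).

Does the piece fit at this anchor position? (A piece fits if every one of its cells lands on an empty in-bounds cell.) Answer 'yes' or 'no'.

Check each piece cell at anchor (6, 2):
  offset (0,0) -> (6,2): occupied ('#') -> FAIL
  offset (0,1) -> (6,3): occupied ('#') -> FAIL
  offset (0,2) -> (6,4): occupied ('#') -> FAIL
  offset (1,0) -> (7,2): out of bounds -> FAIL
All cells valid: no

Answer: no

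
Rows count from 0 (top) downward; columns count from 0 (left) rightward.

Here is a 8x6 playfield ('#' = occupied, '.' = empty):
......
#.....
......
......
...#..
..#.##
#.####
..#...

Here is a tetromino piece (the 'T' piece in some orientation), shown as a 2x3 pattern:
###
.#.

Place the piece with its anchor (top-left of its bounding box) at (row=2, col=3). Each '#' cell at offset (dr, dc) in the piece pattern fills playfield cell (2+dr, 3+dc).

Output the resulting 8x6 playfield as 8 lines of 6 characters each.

Answer: ......
#.....
...###
....#.
...#..
..#.##
#.####
..#...

Derivation:
Fill (2+0,3+0) = (2,3)
Fill (2+0,3+1) = (2,4)
Fill (2+0,3+2) = (2,5)
Fill (2+1,3+1) = (3,4)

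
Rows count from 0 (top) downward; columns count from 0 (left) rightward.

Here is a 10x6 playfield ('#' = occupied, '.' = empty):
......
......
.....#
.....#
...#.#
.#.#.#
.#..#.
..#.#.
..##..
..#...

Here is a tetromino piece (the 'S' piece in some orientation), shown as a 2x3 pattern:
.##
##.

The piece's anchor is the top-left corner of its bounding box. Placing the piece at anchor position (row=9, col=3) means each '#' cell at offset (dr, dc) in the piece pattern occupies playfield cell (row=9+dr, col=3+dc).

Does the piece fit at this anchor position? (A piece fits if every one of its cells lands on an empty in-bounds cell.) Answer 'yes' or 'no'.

Answer: no

Derivation:
Check each piece cell at anchor (9, 3):
  offset (0,1) -> (9,4): empty -> OK
  offset (0,2) -> (9,5): empty -> OK
  offset (1,0) -> (10,3): out of bounds -> FAIL
  offset (1,1) -> (10,4): out of bounds -> FAIL
All cells valid: no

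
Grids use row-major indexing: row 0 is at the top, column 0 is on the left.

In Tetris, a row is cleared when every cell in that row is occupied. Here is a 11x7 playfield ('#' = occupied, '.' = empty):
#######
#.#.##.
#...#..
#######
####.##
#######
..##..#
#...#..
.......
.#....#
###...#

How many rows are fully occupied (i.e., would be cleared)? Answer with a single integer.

Check each row:
  row 0: 0 empty cells -> FULL (clear)
  row 1: 3 empty cells -> not full
  row 2: 5 empty cells -> not full
  row 3: 0 empty cells -> FULL (clear)
  row 4: 1 empty cell -> not full
  row 5: 0 empty cells -> FULL (clear)
  row 6: 4 empty cells -> not full
  row 7: 5 empty cells -> not full
  row 8: 7 empty cells -> not full
  row 9: 5 empty cells -> not full
  row 10: 3 empty cells -> not full
Total rows cleared: 3

Answer: 3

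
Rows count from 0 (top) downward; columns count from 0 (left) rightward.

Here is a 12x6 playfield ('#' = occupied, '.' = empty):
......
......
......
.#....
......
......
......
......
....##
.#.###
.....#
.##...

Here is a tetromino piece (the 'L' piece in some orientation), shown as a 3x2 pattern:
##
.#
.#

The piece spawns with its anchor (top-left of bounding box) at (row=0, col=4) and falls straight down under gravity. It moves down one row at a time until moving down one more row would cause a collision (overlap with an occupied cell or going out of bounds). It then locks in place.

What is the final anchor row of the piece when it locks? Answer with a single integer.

Answer: 5

Derivation:
Spawn at (row=0, col=4). Try each row:
  row 0: fits
  row 1: fits
  row 2: fits
  row 3: fits
  row 4: fits
  row 5: fits
  row 6: blocked -> lock at row 5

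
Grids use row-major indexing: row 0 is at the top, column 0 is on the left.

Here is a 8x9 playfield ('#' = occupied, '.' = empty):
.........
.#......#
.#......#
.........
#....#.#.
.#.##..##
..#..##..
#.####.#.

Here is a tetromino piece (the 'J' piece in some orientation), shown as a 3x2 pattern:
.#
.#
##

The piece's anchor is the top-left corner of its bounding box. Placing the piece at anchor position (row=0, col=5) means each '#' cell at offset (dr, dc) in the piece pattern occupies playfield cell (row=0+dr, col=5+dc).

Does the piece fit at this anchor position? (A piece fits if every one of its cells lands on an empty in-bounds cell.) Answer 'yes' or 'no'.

Check each piece cell at anchor (0, 5):
  offset (0,1) -> (0,6): empty -> OK
  offset (1,1) -> (1,6): empty -> OK
  offset (2,0) -> (2,5): empty -> OK
  offset (2,1) -> (2,6): empty -> OK
All cells valid: yes

Answer: yes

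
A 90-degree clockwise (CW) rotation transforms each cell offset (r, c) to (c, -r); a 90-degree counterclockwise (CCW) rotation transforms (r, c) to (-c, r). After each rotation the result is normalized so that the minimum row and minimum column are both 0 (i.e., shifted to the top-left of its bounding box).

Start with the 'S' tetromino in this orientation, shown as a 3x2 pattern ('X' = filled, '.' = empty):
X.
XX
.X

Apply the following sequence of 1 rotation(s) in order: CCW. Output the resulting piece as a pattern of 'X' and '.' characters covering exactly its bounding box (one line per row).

Start:
X.
XX
.X
After rotation 1 (CCW):
.XX
XX.

Answer: .XX
XX.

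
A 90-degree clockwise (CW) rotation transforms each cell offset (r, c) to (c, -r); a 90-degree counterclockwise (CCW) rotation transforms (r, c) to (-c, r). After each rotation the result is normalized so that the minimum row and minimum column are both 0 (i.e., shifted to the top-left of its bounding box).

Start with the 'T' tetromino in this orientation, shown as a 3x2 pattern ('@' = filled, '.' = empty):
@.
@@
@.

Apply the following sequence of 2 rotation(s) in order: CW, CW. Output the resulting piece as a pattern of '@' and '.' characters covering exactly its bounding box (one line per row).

Answer: .@
@@
.@

Derivation:
Start:
@.
@@
@.
After rotation 1 (CW):
@@@
.@.
After rotation 2 (CW):
.@
@@
.@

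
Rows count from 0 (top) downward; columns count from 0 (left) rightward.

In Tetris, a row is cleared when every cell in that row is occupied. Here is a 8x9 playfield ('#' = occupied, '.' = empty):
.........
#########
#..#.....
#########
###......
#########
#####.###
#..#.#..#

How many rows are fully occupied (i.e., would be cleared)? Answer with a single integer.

Check each row:
  row 0: 9 empty cells -> not full
  row 1: 0 empty cells -> FULL (clear)
  row 2: 7 empty cells -> not full
  row 3: 0 empty cells -> FULL (clear)
  row 4: 6 empty cells -> not full
  row 5: 0 empty cells -> FULL (clear)
  row 6: 1 empty cell -> not full
  row 7: 5 empty cells -> not full
Total rows cleared: 3

Answer: 3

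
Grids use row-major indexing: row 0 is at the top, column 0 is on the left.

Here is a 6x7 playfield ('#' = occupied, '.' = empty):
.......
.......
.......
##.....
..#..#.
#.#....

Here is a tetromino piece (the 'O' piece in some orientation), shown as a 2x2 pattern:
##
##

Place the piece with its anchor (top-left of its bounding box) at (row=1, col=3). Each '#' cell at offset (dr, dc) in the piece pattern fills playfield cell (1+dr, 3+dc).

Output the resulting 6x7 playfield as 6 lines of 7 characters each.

Answer: .......
...##..
...##..
##.....
..#..#.
#.#....

Derivation:
Fill (1+0,3+0) = (1,3)
Fill (1+0,3+1) = (1,4)
Fill (1+1,3+0) = (2,3)
Fill (1+1,3+1) = (2,4)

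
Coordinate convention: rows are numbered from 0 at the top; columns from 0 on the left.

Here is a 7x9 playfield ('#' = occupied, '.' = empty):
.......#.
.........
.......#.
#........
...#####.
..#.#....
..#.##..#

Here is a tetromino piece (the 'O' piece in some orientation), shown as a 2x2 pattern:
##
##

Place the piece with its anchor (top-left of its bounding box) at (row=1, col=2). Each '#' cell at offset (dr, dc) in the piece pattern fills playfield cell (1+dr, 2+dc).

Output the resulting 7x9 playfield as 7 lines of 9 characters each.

Answer: .......#.
..##.....
..##...#.
#........
...#####.
..#.#....
..#.##..#

Derivation:
Fill (1+0,2+0) = (1,2)
Fill (1+0,2+1) = (1,3)
Fill (1+1,2+0) = (2,2)
Fill (1+1,2+1) = (2,3)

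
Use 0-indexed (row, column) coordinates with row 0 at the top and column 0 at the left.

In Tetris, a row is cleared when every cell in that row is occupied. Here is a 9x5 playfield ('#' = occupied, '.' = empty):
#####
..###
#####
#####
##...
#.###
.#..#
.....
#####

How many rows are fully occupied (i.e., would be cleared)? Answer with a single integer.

Check each row:
  row 0: 0 empty cells -> FULL (clear)
  row 1: 2 empty cells -> not full
  row 2: 0 empty cells -> FULL (clear)
  row 3: 0 empty cells -> FULL (clear)
  row 4: 3 empty cells -> not full
  row 5: 1 empty cell -> not full
  row 6: 3 empty cells -> not full
  row 7: 5 empty cells -> not full
  row 8: 0 empty cells -> FULL (clear)
Total rows cleared: 4

Answer: 4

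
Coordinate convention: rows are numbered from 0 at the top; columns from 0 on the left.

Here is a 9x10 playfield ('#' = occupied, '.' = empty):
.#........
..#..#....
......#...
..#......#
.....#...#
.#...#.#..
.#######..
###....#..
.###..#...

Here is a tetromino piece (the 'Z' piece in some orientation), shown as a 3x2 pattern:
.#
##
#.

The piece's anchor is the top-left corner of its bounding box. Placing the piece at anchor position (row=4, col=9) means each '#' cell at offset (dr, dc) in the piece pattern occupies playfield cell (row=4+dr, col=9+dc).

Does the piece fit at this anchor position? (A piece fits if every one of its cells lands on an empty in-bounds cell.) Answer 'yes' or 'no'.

Check each piece cell at anchor (4, 9):
  offset (0,1) -> (4,10): out of bounds -> FAIL
  offset (1,0) -> (5,9): empty -> OK
  offset (1,1) -> (5,10): out of bounds -> FAIL
  offset (2,0) -> (6,9): empty -> OK
All cells valid: no

Answer: no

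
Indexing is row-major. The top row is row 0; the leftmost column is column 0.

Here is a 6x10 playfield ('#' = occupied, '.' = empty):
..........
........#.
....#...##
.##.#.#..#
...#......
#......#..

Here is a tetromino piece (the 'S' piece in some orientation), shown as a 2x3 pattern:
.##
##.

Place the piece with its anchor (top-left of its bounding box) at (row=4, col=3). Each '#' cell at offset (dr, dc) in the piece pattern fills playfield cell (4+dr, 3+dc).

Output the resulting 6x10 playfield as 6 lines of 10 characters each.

Fill (4+0,3+1) = (4,4)
Fill (4+0,3+2) = (4,5)
Fill (4+1,3+0) = (5,3)
Fill (4+1,3+1) = (5,4)

Answer: ..........
........#.
....#...##
.##.#.#..#
...###....
#..##..#..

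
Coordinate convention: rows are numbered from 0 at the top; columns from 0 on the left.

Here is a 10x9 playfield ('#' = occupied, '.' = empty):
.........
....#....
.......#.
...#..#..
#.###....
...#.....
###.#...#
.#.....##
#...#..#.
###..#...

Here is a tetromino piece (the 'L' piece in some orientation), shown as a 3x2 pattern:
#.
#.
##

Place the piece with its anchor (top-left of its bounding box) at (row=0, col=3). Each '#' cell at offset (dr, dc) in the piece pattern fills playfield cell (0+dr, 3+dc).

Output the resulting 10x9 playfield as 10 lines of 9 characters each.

Fill (0+0,3+0) = (0,3)
Fill (0+1,3+0) = (1,3)
Fill (0+2,3+0) = (2,3)
Fill (0+2,3+1) = (2,4)

Answer: ...#.....
...##....
...##..#.
...#..#..
#.###....
...#.....
###.#...#
.#.....##
#...#..#.
###..#...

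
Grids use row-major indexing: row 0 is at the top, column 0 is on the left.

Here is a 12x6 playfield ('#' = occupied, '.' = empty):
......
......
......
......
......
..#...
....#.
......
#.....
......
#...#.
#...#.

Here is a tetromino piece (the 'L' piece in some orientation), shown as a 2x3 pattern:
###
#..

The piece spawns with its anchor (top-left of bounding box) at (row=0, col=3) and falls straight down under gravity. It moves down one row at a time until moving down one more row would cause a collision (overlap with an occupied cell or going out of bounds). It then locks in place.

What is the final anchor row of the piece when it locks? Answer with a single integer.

Answer: 5

Derivation:
Spawn at (row=0, col=3). Try each row:
  row 0: fits
  row 1: fits
  row 2: fits
  row 3: fits
  row 4: fits
  row 5: fits
  row 6: blocked -> lock at row 5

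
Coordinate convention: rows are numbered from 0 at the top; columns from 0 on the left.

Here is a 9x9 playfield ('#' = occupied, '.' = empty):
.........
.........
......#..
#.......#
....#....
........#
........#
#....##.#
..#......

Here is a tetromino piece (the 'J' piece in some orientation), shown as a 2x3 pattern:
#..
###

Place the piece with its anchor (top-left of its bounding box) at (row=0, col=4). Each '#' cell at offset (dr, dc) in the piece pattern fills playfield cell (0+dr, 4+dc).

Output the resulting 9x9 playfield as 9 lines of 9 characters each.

Answer: ....#....
....###..
......#..
#.......#
....#....
........#
........#
#....##.#
..#......

Derivation:
Fill (0+0,4+0) = (0,4)
Fill (0+1,4+0) = (1,4)
Fill (0+1,4+1) = (1,5)
Fill (0+1,4+2) = (1,6)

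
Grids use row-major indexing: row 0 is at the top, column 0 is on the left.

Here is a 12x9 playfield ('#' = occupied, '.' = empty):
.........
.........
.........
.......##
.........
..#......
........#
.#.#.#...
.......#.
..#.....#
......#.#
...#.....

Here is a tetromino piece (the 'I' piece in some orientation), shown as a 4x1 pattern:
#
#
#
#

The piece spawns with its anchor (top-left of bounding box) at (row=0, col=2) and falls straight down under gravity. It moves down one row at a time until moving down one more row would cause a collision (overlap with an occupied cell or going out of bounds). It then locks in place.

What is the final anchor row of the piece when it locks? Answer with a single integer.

Answer: 1

Derivation:
Spawn at (row=0, col=2). Try each row:
  row 0: fits
  row 1: fits
  row 2: blocked -> lock at row 1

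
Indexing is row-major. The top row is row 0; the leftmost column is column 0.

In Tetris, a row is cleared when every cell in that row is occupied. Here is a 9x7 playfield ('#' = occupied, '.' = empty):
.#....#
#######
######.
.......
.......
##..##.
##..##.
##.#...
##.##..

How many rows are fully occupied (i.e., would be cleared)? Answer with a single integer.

Check each row:
  row 0: 5 empty cells -> not full
  row 1: 0 empty cells -> FULL (clear)
  row 2: 1 empty cell -> not full
  row 3: 7 empty cells -> not full
  row 4: 7 empty cells -> not full
  row 5: 3 empty cells -> not full
  row 6: 3 empty cells -> not full
  row 7: 4 empty cells -> not full
  row 8: 3 empty cells -> not full
Total rows cleared: 1

Answer: 1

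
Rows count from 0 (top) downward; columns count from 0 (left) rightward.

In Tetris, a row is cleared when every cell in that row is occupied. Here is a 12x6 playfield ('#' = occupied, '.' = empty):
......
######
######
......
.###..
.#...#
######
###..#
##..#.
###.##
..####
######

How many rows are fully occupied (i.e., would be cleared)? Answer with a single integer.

Check each row:
  row 0: 6 empty cells -> not full
  row 1: 0 empty cells -> FULL (clear)
  row 2: 0 empty cells -> FULL (clear)
  row 3: 6 empty cells -> not full
  row 4: 3 empty cells -> not full
  row 5: 4 empty cells -> not full
  row 6: 0 empty cells -> FULL (clear)
  row 7: 2 empty cells -> not full
  row 8: 3 empty cells -> not full
  row 9: 1 empty cell -> not full
  row 10: 2 empty cells -> not full
  row 11: 0 empty cells -> FULL (clear)
Total rows cleared: 4

Answer: 4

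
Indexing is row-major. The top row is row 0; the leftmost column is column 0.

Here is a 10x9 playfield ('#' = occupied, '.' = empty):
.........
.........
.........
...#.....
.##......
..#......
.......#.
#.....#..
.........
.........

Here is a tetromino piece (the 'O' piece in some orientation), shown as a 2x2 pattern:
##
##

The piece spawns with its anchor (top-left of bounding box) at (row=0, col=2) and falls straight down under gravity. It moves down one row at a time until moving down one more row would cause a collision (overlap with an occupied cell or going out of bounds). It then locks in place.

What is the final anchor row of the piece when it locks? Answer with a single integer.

Spawn at (row=0, col=2). Try each row:
  row 0: fits
  row 1: fits
  row 2: blocked -> lock at row 1

Answer: 1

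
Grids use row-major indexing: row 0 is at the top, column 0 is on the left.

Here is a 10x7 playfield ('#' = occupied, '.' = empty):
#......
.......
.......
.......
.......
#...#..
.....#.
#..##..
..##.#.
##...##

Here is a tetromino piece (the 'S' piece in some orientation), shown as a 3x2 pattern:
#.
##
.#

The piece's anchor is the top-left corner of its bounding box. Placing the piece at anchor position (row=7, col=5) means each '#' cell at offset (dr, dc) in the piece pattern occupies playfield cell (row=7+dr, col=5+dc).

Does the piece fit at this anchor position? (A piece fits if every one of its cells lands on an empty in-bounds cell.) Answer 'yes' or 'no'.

Check each piece cell at anchor (7, 5):
  offset (0,0) -> (7,5): empty -> OK
  offset (1,0) -> (8,5): occupied ('#') -> FAIL
  offset (1,1) -> (8,6): empty -> OK
  offset (2,1) -> (9,6): occupied ('#') -> FAIL
All cells valid: no

Answer: no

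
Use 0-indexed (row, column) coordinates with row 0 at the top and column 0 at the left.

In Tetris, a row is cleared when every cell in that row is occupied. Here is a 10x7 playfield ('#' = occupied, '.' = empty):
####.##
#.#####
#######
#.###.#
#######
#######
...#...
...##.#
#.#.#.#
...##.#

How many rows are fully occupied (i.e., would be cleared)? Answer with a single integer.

Check each row:
  row 0: 1 empty cell -> not full
  row 1: 1 empty cell -> not full
  row 2: 0 empty cells -> FULL (clear)
  row 3: 2 empty cells -> not full
  row 4: 0 empty cells -> FULL (clear)
  row 5: 0 empty cells -> FULL (clear)
  row 6: 6 empty cells -> not full
  row 7: 4 empty cells -> not full
  row 8: 3 empty cells -> not full
  row 9: 4 empty cells -> not full
Total rows cleared: 3

Answer: 3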